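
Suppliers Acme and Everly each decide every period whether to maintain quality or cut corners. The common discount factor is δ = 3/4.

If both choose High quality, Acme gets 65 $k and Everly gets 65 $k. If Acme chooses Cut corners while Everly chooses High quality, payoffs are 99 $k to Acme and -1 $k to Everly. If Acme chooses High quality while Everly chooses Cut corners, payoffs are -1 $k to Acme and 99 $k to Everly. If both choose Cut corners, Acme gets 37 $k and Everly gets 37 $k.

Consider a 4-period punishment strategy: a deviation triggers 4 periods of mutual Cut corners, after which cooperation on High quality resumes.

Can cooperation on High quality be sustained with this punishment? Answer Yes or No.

IC: δ+…+δ^4 ≥ (99−65)/(65−37) = 17/14.
At δ = 3/4: partial sum = 2.0508 ≥ 1.2143. Cooperation sustainable.

Yes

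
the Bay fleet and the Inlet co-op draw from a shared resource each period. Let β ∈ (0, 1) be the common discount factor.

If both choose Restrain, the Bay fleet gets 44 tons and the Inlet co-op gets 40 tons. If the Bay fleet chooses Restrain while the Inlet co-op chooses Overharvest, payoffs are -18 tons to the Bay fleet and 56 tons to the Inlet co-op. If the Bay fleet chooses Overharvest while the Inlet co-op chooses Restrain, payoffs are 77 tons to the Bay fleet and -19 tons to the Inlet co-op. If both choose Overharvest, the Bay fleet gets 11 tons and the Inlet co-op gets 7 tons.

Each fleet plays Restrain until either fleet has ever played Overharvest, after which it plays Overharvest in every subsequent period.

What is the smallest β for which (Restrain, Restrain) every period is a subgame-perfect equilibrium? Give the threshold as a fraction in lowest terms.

1/2

the Bay fleet's threshold: (77−44)/(77−11) = 1/2.
the Inlet co-op's threshold: (56−40)/(56−7) = 16/49.
1/2 > 16/49, so the Bay fleet binds and β* = 1/2.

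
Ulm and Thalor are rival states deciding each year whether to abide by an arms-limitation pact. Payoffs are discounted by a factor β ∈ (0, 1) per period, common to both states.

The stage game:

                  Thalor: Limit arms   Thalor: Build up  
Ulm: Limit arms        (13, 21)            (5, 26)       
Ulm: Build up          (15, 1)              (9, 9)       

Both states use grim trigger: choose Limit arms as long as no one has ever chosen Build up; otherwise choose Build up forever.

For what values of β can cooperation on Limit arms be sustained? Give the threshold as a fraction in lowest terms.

Ulm: cooperation gives 13 each period; deviation gives 15 once then 9 forever.
  13/(1−β) ≥ 15 + 9β/(1−β) ⇒ β ≥ 2/6 = 1/3.
Thalor: cooperation gives 21 each period; deviation gives 26 once then 9 forever.
  β ≥ 5/17.
Both must hold, so the binding constraint is Ulm's: β ≥ 1/3.

1/3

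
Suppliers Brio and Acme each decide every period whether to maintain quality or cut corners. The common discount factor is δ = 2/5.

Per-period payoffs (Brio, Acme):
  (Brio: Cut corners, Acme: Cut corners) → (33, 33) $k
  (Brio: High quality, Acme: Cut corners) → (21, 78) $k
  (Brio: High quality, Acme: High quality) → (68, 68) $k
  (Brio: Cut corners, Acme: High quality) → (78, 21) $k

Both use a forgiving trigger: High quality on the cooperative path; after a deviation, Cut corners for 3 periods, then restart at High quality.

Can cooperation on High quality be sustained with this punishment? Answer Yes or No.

Yes

IC: δ+…+δ^3 ≥ (78−68)/(68−33) = 2/7.
At δ = 2/5: partial sum = 0.6240 ≥ 0.2857. Cooperation sustainable.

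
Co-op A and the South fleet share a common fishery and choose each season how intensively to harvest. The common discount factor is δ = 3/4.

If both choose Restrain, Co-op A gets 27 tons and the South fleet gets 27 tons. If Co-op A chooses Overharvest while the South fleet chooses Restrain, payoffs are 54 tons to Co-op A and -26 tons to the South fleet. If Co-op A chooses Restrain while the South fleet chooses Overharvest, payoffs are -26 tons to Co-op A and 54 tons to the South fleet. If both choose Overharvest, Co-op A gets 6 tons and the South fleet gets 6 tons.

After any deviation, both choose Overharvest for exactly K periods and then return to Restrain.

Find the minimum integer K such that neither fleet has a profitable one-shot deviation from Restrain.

2

Need Σ_{k=1}^{K} δ^k ≥ (54−27)/(27−6) = 1.2857 at δ = 3/4.
At K = 1 the sum is 0.7500 < 1.2857; at K = 2 it is 1.3125 ≥ 1.2857.
So the minimum punishment length is K = 2.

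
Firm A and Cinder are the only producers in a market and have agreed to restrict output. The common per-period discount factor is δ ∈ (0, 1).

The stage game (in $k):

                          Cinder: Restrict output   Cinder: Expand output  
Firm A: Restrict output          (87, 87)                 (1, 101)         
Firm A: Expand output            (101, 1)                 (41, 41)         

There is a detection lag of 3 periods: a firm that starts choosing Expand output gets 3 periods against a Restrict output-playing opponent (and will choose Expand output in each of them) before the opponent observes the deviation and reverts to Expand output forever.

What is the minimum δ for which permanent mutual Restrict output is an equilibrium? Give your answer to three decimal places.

0.616

Deviating for the 3 undetected periods gains 101−87 = 14 per period over cooperation, then loses 87−41 = 46 per period forever once punishment starts.
Gain: 14(1 + δ + … + δ^2); loss: 46·δ^3/(1−δ).
No profitable deviation ⇔ 14(1−δ^3) ≤ 46·δ^3, i.e. δ^3 ≥ 14/(14+46) = 7/30.
Hence δ ≥ (7/30)^(1/3) ≈ 0.616.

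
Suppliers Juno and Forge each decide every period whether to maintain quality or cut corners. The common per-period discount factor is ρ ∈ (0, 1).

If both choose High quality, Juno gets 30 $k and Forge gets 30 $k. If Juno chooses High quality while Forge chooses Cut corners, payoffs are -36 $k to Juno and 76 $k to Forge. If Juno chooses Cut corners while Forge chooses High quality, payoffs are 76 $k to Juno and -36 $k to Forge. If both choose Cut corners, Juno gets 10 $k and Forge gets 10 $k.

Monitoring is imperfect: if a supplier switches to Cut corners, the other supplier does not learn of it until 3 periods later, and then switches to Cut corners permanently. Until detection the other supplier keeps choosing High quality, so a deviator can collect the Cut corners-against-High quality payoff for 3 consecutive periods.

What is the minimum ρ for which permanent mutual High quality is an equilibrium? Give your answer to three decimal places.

0.887

A deviator earns 76 for 3 periods, then 10 forever; cooperating earns 30 forever. Multiplying the IC by (1−ρ):
30 ≥ 76(1−ρ^3) + 10ρ^3, so 66·ρ^3 ≥ 46 and ρ^3 ≥ 23/33.
ρ ≥ (23/33)^(1/3) ≈ 0.887.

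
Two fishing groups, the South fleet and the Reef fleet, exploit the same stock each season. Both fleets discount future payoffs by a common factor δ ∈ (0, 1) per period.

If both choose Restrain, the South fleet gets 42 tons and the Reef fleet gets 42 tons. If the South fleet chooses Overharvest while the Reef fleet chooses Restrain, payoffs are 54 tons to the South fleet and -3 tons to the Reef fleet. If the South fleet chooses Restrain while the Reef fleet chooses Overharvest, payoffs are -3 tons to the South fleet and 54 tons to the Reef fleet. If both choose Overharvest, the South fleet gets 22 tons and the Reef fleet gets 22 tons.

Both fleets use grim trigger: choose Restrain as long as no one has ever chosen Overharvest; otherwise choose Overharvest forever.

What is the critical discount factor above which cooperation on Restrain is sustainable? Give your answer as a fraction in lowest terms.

One-period gain from deviating is 54 − 42 = 12. The loss is 42 − 22 = 20 in every subsequent period, with present value 20·δ/(1−δ).
Deviation is unprofitable when 20·δ/(1−δ) ≥ 12, i.e. δ/(1−δ) ≥ 3/5.
Equivalently δ ≥ 12/(12+20) = 3/8.

3/8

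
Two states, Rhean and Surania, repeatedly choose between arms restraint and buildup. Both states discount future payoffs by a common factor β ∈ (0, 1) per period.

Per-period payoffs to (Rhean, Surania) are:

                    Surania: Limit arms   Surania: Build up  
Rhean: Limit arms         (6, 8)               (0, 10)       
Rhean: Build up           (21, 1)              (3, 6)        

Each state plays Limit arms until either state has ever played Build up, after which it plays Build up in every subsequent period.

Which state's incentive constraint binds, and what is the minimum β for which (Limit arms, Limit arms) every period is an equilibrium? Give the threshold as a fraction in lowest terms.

Rhean's threshold: (21−6)/(21−3) = 5/6.
Surania's threshold: (10−8)/(10−6) = 1/2.
5/6 > 1/2, so Rhean binds and β* = 5/6.

Rhean; β ≥ 5/6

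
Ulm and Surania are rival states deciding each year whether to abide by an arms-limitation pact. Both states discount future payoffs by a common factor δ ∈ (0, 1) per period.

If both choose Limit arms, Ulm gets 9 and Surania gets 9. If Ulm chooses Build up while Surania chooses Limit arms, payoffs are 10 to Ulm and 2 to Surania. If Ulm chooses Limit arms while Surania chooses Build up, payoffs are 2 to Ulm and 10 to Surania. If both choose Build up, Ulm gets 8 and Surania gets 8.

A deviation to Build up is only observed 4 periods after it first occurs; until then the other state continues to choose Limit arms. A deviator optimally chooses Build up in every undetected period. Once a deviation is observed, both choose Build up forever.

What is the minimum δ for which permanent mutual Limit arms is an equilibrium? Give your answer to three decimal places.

0.841

The best deviation is to choose Build up for all 4 undetected periods, earning 10 each, then 8 forever once detected.
Deviation value: 10(1−δ^4)/(1−δ) + 8δ^4/(1−δ); cooperation value: 9/(1−δ).
IC: 9 ≥ 10(1−δ^4) + 8δ^4 = 10 − 2δ^4.
So δ^4 ≥ 1/2, giving δ ≥ (1/2)^(1/4) ≈ 0.841.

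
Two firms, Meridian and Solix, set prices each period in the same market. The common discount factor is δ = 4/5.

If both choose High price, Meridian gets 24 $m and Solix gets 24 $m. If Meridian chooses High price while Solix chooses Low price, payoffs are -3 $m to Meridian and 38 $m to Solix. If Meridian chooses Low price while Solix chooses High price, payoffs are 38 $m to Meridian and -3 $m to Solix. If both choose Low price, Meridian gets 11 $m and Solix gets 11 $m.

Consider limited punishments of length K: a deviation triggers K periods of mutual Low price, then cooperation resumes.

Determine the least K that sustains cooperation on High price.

2

Need Σ_{k=1}^{K} δ^k ≥ (38−24)/(24−11) = 1.0769 at δ = 4/5.
At K = 1 the sum is 0.8000 < 1.0769; at K = 2 it is 1.4400 ≥ 1.0769.
So the minimum punishment length is K = 2.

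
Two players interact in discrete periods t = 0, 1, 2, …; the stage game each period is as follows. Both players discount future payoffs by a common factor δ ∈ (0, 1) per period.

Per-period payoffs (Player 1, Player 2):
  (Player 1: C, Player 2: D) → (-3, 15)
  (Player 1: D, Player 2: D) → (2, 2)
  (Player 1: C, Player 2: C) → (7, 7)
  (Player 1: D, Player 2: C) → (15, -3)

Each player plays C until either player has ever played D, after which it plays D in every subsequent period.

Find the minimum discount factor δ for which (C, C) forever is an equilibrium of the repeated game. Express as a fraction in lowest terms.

One-period gain from deviating is 15 − 7 = 8. The loss is 7 − 2 = 5 in every subsequent period, with present value 5·δ/(1−δ).
Deviation is unprofitable when 5·δ/(1−δ) ≥ 8, i.e. δ/(1−δ) ≥ 8/5.
Equivalently δ ≥ 8/(8+5) = 8/13.

8/13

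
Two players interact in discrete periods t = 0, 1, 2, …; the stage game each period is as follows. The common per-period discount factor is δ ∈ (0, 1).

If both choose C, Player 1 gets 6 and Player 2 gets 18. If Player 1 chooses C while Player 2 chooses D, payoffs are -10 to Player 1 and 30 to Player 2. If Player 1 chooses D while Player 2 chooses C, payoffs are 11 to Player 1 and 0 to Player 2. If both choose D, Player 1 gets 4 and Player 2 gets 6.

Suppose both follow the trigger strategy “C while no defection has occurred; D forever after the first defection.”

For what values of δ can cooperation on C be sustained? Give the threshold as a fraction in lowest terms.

5/7

Player 1's threshold: (11−6)/(11−4) = 5/7.
Player 2's threshold: (30−18)/(30−6) = 1/2.
5/7 > 1/2, so Player 1 binds and δ* = 5/7.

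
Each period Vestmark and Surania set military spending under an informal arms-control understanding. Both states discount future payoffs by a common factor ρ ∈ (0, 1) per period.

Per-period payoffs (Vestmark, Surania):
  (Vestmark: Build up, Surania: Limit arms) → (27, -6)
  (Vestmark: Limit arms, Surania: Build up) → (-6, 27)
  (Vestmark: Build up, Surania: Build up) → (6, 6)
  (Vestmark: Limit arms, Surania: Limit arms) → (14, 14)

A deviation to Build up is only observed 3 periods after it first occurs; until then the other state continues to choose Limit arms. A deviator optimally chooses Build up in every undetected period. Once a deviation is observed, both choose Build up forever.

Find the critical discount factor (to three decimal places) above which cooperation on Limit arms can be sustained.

0.852

The best deviation is to choose Build up for all 3 undetected periods, earning 27 each, then 6 forever once detected.
Deviation value: 27(1−ρ^3)/(1−ρ) + 6ρ^3/(1−ρ); cooperation value: 14/(1−ρ).
IC: 14 ≥ 27(1−ρ^3) + 6ρ^3 = 27 − 21ρ^3.
So ρ^3 ≥ 13/21, giving ρ ≥ (13/21)^(1/3) ≈ 0.852.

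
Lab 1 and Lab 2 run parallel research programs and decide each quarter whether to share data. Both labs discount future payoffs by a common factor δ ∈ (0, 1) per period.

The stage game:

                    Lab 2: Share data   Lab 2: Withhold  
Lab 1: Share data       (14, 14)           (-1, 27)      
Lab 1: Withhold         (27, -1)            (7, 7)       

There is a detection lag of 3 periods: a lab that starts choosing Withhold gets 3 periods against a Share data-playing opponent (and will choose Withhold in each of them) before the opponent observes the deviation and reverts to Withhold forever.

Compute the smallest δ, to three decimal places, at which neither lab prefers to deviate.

0.866

Deviating for the 3 undetected periods gains 27−14 = 13 per period over cooperation, then loses 14−7 = 7 per period forever once punishment starts.
Gain: 13(1 + δ + … + δ^2); loss: 7·δ^3/(1−δ).
No profitable deviation ⇔ 13(1−δ^3) ≤ 7·δ^3, i.e. δ^3 ≥ 13/(13+7) = 13/20.
Hence δ ≥ (13/20)^(1/3) ≈ 0.866.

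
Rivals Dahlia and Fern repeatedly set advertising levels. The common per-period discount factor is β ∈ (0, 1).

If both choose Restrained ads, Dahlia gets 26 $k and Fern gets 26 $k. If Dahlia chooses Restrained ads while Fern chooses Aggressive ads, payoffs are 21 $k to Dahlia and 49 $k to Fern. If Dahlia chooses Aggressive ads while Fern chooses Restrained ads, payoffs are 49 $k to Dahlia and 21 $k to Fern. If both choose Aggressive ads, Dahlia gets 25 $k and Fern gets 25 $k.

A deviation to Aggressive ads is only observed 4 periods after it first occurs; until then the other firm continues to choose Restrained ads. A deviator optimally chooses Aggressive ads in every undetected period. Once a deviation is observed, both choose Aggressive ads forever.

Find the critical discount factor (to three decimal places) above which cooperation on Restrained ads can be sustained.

0.989

Deviating for the 4 undetected periods gains 49−26 = 23 per period over cooperation, then loses 26−25 = 1 per period forever once punishment starts.
Gain: 23(1 + β + … + β^3); loss: 1·β^4/(1−β).
No profitable deviation ⇔ 23(1−β^4) ≤ 1·β^4, i.e. β^4 ≥ 23/(23+1) = 23/24.
Hence β ≥ (23/24)^(1/4) ≈ 0.989.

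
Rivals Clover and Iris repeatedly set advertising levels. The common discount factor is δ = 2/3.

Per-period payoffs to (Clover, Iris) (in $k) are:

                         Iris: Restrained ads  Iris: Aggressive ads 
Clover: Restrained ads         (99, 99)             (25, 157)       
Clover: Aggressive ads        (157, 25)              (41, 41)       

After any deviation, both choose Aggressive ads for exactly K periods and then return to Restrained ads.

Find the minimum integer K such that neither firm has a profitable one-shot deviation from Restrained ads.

No profitable deviation requires (99−41)(δ+…+δ^K) ≥ 157−99, i.e. δ+…+δ^K ≥ 1 ≈ 1.0000.
With δ = 2/3, the partial sums are K=1: 0.6667, K=2: 1.1111.
K = 2 is the first length at which the sum reaches 1.0000.

2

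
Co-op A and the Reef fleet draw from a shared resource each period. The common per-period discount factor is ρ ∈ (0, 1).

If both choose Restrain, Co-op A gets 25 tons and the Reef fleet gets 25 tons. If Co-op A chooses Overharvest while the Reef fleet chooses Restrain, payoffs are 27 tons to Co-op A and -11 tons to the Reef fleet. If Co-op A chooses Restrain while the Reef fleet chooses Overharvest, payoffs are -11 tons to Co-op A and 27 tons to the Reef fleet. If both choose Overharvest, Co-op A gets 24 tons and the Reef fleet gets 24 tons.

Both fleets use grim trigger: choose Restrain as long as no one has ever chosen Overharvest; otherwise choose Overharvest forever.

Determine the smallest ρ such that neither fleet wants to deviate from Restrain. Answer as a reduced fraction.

25/(1−ρ) ≥ 27 + 24ρ/(1−ρ)
25 ≥ 27 − 3ρ
ρ ≥ 2/3.

2/3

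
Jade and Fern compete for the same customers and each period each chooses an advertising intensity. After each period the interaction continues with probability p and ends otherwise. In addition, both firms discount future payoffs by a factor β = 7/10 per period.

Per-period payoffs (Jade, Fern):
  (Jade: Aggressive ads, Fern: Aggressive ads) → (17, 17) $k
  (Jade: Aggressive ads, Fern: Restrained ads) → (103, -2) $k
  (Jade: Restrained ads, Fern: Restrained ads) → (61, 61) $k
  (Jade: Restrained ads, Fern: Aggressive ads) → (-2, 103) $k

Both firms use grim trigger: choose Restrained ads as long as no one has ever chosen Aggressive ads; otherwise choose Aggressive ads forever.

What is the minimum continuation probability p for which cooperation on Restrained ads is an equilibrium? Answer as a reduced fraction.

With continuation probability p and discount β, the effective per-period discount factor is βp.
Grim-trigger IC: βp ≥ (103−61)/(103−17) = 21/43.
So p ≥ (21/43)/(7/10) = 30/43.

30/43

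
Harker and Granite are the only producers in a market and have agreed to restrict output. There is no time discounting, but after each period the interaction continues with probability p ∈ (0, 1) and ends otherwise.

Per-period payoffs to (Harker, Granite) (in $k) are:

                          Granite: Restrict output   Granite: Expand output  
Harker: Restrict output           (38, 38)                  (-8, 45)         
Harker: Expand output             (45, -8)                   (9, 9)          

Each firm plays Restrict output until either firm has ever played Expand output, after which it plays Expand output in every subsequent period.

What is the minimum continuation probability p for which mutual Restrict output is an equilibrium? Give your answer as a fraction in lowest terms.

7/36

Expected cooperation value is 38 + p·38 + p²·38 + … = 38/(1−p); deviation gives 45 + p·9/(1−p).
38 ≥ 45(1−p) + 9p ⇒ 36p ≥ 7 ⇒ p ≥ 7/36.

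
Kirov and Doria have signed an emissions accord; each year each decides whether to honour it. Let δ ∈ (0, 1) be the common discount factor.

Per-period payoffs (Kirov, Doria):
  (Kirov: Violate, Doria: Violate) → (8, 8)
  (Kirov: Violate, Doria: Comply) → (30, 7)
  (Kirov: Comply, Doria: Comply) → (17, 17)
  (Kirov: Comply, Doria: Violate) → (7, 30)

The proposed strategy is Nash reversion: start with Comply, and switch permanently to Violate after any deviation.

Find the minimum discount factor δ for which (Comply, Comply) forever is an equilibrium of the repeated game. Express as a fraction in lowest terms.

13/22

Under grim trigger the critical discount factor is (T−C)/(T−P) with T = 30, C = 17, P = 8.
δ* = (30−17)/(30−8) = 13/22.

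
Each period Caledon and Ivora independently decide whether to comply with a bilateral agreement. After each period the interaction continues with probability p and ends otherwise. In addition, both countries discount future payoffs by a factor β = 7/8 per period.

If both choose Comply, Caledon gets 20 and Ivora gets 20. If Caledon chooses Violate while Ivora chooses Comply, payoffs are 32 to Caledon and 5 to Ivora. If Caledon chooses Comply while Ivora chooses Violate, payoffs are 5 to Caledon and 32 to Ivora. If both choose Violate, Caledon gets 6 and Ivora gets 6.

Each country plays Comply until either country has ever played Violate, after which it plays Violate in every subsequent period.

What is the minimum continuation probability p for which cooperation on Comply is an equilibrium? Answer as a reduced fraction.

With continuation probability p and discount β, the effective per-period discount factor is βp.
Grim-trigger IC: βp ≥ (32−20)/(32−6) = 6/13.
So p ≥ (6/13)/(7/8) = 48/91.

48/91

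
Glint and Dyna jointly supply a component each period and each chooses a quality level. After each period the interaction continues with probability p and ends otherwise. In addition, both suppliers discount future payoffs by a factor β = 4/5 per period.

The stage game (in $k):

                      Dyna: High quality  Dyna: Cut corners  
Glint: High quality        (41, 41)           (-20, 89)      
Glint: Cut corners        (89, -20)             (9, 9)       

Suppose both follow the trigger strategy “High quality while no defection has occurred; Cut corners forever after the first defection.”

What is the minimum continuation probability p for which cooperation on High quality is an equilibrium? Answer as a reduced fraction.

With continuation probability p and discount β, the effective per-period discount factor is βp.
Grim-trigger IC: βp ≥ (89−41)/(89−9) = 3/5.
So p ≥ (3/5)/(4/5) = 3/4.

3/4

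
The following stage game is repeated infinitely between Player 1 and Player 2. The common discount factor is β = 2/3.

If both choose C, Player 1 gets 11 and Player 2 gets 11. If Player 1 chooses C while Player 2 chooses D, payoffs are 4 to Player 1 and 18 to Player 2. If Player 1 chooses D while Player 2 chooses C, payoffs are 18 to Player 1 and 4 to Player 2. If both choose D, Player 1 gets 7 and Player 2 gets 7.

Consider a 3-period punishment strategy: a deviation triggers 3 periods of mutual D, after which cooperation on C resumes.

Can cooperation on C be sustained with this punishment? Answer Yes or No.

No

Comparing payoff streams over the 4 periods until play realigns: cooperate → 11(1+β+…+β^3); deviate → 18 + 7(β+…+β^3).
Cooperation is sustained iff (11−7)(β+…+β^3) ≥ 18−11.
β+…+β^3 = 2/3·(1−(2/3)^3)/(1−2/3) = 1.4074, and (18−11)/(11−7) = 1.7500.
1.4074 < 1.7500, so cooperation is not sustainable.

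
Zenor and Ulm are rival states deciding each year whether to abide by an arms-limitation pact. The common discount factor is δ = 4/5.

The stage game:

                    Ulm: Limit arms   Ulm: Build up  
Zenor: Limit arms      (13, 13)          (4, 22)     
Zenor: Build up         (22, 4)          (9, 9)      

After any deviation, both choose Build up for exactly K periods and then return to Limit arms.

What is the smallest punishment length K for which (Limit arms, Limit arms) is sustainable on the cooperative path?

Need Σ_{k=1}^{K} δ^k ≥ (22−13)/(13−9) = 2.2500 at δ = 4/5.
At K = 3 the sum is 1.9520 < 2.2500; at K = 4 it is 2.3616 ≥ 2.2500.
So the minimum punishment length is K = 4.

4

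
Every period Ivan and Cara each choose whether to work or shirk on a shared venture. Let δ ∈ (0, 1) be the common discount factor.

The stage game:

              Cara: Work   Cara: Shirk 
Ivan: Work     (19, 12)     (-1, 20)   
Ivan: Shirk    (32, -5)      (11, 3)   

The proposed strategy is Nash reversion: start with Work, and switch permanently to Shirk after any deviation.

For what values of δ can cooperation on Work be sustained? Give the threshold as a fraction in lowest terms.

Ivan: cooperation gives 19 each period; deviation gives 32 once then 11 forever.
  19/(1−δ) ≥ 32 + 11δ/(1−δ) ⇒ δ ≥ 13/21.
Cara: cooperation gives 12 each period; deviation gives 20 once then 3 forever.
  δ ≥ 8/17.
Both must hold, so the binding constraint is Ivan's: δ ≥ 13/21.

13/21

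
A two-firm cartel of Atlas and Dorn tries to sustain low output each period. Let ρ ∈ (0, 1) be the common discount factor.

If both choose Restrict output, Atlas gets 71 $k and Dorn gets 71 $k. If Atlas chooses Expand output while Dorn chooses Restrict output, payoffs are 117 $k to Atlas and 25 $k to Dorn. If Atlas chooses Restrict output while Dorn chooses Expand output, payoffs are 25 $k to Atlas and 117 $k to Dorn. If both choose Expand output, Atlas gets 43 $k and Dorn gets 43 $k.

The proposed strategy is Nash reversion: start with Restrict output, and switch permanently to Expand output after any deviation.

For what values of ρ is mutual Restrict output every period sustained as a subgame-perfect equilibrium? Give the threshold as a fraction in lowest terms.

23/37

71/(1−ρ) ≥ 117 + 43ρ/(1−ρ)
71 ≥ 117 − 74ρ
ρ ≥ 46/74 = 23/37.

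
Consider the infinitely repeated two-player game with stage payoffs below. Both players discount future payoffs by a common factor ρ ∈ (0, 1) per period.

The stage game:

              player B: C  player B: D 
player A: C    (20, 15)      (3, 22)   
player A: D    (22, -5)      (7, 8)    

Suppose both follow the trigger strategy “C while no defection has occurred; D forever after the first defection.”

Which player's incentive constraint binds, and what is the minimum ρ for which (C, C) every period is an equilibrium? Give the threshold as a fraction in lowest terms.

For player A: deviation gain 22−20 = 2, per-period punishment loss 20−7 = 13. IC gives ρ ≥ 2/15.
For player B: gain 7, loss 7 per period, so ρ ≥ 7/14 = 1/2.
The tighter constraint is player B's, so cooperation needs ρ ≥ 1/2.

player B; ρ ≥ 1/2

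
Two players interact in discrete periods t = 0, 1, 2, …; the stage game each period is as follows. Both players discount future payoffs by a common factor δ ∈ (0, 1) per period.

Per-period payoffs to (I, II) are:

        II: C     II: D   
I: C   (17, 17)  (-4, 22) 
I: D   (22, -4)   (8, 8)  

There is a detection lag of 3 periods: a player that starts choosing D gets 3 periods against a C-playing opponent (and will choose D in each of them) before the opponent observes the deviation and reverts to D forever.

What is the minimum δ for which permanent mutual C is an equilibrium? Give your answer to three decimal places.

0.709

A deviator earns 22 for 3 periods, then 8 forever; cooperating earns 17 forever. Multiplying the IC by (1−δ):
17 ≥ 22(1−δ^3) + 8δ^3, so 14·δ^3 ≥ 5 and δ^3 ≥ 5/14.
δ ≥ (5/14)^(1/3) ≈ 0.709.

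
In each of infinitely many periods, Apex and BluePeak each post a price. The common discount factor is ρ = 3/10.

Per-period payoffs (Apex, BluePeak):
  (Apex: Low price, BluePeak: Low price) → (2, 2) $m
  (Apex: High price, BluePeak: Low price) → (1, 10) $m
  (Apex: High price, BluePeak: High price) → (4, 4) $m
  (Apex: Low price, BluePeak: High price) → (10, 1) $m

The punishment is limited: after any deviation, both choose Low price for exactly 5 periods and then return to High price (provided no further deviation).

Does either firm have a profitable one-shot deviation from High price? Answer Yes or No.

Yes

IC: ρ+…+ρ^5 ≥ (10−4)/(4−2) = 3.
At ρ = 3/10: partial sum = 0.4275 < 3.0000. Cooperation not sustainable.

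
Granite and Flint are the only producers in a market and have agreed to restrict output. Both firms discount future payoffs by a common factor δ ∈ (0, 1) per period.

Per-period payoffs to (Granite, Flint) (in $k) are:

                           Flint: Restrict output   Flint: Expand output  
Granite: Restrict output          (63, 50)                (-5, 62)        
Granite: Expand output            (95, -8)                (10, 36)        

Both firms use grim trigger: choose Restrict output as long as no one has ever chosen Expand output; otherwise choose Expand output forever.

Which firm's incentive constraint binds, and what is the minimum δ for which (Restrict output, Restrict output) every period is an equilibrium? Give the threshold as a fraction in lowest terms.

For Granite: deviation gain 95−63 = 32, per-period punishment loss 63−10 = 53. IC gives δ ≥ 32/85.
For Flint: gain 12, loss 14 per period, so δ ≥ 12/26 = 6/13.
The tighter constraint is Flint's, so cooperation needs δ ≥ 6/13.

Flint; δ ≥ 6/13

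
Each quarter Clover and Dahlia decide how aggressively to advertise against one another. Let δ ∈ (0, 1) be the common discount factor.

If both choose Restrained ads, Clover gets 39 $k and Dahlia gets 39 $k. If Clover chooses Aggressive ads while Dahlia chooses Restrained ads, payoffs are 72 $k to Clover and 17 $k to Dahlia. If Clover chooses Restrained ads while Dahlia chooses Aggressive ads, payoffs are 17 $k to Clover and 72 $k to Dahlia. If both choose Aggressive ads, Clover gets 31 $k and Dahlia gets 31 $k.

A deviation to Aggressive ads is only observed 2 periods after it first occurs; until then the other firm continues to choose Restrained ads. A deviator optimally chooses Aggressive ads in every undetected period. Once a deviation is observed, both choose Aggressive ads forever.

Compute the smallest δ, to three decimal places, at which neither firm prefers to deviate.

The best deviation is to choose Aggressive ads for all 2 undetected periods, earning 72 each, then 31 forever once detected.
Deviation value: 72(1−δ^2)/(1−δ) + 31δ^2/(1−δ); cooperation value: 39/(1−δ).
IC: 39 ≥ 72(1−δ^2) + 31δ^2 = 72 − 41δ^2.
So δ^2 ≥ 33/41, giving δ ≥ (33/41)^(1/2) ≈ 0.897.

0.897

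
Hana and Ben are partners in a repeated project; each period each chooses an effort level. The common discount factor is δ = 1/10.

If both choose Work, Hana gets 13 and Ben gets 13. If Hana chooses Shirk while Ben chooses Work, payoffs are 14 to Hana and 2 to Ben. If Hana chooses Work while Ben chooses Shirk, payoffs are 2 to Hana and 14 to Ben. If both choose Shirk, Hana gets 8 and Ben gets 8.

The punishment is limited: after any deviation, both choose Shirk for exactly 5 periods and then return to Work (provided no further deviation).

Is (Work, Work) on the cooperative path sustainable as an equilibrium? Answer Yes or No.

Comparing payoff streams over the 6 periods until play realigns: cooperate → 13(1+δ+…+δ^5); deviate → 14 + 8(δ+…+δ^5).
Cooperation is sustained iff (13−8)(δ+…+δ^5) ≥ 14−13.
δ+…+δ^5 = 1/10·(1−(1/10)^5)/(1−1/10) = 0.1111, and (14−13)/(13−8) = 0.2000.
0.1111 < 0.2000, so cooperation is not sustainable.

No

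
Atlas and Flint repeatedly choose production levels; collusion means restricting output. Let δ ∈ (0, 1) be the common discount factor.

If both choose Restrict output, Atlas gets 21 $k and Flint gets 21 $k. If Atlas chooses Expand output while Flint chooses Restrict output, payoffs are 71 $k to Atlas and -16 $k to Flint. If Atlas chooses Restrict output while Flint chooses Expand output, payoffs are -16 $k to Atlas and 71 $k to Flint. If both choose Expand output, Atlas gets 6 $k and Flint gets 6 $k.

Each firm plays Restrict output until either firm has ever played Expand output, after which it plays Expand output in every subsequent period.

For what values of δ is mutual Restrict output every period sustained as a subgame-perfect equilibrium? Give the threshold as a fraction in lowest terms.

10/13

21/(1−δ) ≥ 71 + 6δ/(1−δ)
21 ≥ 71 − 65δ
δ ≥ 50/65 = 10/13.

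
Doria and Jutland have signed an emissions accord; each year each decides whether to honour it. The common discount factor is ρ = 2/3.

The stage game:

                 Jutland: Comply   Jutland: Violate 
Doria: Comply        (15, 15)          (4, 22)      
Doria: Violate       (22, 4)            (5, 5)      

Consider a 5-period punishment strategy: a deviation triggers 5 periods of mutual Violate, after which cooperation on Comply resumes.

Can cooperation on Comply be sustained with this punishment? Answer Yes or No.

A one-shot deviation gives 22 now, then 5 for 5 periods, then back to 15.
Gain from deviating: (22−15) today; loss: (15−5) in each of the next 5 periods.
No-deviation condition: (15−5)(ρ+…+ρ^5) ≥ 22−15, i.e. ρ+…+ρ^5 ≥ 7/10.
At ρ = 2/3: ρ+…+ρ^5 = 1.7366 ≥ 0.7000.
So cooperation is sustainable.

Yes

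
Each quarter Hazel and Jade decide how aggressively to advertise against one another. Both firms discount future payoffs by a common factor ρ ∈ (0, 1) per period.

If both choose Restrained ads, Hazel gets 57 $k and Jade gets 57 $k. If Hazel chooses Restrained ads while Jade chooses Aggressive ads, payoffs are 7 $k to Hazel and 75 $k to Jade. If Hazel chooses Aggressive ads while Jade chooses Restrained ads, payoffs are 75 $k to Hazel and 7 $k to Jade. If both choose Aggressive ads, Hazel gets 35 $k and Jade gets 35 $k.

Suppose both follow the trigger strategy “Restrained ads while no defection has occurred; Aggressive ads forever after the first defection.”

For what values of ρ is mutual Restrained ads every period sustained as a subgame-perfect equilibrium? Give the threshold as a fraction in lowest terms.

9/20

One-period gain from deviating is 75 − 57 = 18. The loss is 57 − 35 = 22 in every subsequent period, with present value 22·ρ/(1−ρ).
Deviation is unprofitable when 22·ρ/(1−ρ) ≥ 18, i.e. ρ/(1−ρ) ≥ 9/11.
Equivalently ρ ≥ 18/(18+22) = 9/20.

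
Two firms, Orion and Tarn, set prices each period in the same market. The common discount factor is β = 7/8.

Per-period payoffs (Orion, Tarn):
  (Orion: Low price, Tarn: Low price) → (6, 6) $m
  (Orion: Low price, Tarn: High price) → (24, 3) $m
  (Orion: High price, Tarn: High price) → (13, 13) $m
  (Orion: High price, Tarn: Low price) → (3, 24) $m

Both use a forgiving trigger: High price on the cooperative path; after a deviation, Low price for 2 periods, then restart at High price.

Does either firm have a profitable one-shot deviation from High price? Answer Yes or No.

No

IC: β+…+β^2 ≥ (24−13)/(13−6) = 11/7.
At β = 7/8: partial sum = 1.6406 ≥ 1.5714. Cooperation sustainable.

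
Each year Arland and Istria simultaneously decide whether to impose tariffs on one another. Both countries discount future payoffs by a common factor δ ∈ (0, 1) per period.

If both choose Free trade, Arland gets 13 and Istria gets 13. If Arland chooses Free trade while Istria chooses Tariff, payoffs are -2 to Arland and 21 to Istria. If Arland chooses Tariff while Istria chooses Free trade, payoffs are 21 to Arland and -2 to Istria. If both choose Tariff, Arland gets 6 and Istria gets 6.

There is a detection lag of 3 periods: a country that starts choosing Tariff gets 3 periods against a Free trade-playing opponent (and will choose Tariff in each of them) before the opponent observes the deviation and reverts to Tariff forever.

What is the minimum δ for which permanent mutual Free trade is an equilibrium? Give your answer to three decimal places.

0.811

The best deviation is to choose Tariff for all 3 undetected periods, earning 21 each, then 6 forever once detected.
Deviation value: 21(1−δ^3)/(1−δ) + 6δ^3/(1−δ); cooperation value: 13/(1−δ).
IC: 13 ≥ 21(1−δ^3) + 6δ^3 = 21 − 15δ^3.
So δ^3 ≥ 8/15, giving δ ≥ (8/15)^(1/3) ≈ 0.811.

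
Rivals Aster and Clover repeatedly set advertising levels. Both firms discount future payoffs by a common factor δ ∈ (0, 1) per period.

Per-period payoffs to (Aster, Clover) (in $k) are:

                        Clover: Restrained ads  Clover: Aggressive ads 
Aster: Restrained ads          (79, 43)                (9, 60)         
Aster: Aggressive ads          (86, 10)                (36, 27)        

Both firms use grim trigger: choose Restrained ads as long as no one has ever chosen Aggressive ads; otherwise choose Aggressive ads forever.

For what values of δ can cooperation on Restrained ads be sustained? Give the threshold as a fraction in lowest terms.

17/33

Aster: cooperation gives 79 each period; deviation gives 86 once then 36 forever.
  79/(1−δ) ≥ 86 + 36δ/(1−δ) ⇒ δ ≥ 7/50.
Clover: cooperation gives 43 each period; deviation gives 60 once then 27 forever.
  δ ≥ 17/33.
Both must hold, so the binding constraint is Clover's: δ ≥ 17/33.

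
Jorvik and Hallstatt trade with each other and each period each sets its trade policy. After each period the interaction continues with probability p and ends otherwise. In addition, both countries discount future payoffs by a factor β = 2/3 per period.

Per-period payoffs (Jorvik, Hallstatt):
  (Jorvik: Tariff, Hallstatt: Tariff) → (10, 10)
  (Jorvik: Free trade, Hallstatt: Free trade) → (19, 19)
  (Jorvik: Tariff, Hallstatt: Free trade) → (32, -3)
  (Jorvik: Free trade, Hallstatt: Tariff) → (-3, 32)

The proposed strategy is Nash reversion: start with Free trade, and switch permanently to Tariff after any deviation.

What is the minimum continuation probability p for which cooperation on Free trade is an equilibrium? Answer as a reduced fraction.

Expected continuation weight on next period's payoff is β·p = 2/3·p, which plays the role of the discount factor.
Cooperation requires 2/3·p ≥ (32−19)/(32−10) = 13/22, hence p ≥ 39/44.

39/44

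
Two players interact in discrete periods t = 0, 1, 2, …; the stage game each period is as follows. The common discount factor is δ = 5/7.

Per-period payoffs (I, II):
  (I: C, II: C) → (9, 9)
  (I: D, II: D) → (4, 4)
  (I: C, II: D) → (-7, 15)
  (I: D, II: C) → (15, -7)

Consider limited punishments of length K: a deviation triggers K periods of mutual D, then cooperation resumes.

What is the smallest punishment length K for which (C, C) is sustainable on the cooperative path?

Need Σ_{k=1}^{K} δ^k ≥ (15−9)/(9−4) = 1.2000 at δ = 5/7.
At K = 1 the sum is 0.7143 < 1.2000; at K = 2 it is 1.2245 ≥ 1.2000.
So the minimum punishment length is K = 2.

2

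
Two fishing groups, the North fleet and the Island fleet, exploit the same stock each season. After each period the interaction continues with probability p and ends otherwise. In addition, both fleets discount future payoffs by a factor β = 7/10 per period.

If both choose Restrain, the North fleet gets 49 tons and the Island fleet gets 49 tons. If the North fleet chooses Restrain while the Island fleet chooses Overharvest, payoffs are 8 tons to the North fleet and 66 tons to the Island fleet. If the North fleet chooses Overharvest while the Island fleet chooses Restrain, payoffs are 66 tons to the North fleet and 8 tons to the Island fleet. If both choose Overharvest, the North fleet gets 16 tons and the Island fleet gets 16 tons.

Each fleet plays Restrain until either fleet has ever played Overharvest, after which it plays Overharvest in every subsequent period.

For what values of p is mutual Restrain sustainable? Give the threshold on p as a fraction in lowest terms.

Expected continuation weight on next period's payoff is β·p = 7/10·p, which plays the role of the discount factor.
Cooperation requires 7/10·p ≥ (66−49)/(66−16) = 17/50, hence p ≥ 17/35.

17/35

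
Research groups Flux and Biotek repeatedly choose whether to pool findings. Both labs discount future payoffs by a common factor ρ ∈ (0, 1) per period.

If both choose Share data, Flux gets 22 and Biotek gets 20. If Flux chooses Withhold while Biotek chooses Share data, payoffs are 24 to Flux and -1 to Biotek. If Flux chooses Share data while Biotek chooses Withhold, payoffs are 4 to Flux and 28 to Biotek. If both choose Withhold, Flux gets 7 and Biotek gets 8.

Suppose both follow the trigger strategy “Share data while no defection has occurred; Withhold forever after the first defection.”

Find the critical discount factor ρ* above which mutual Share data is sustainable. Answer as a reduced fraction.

2/5

Flux: cooperation gives 22 each period; deviation gives 24 once then 7 forever.
  22/(1−ρ) ≥ 24 + 7ρ/(1−ρ) ⇒ ρ ≥ 2/17.
Biotek: cooperation gives 20 each period; deviation gives 28 once then 8 forever.
  ρ ≥ 8/20 = 2/5.
Both must hold, so the binding constraint is Biotek's: ρ ≥ 2/5.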